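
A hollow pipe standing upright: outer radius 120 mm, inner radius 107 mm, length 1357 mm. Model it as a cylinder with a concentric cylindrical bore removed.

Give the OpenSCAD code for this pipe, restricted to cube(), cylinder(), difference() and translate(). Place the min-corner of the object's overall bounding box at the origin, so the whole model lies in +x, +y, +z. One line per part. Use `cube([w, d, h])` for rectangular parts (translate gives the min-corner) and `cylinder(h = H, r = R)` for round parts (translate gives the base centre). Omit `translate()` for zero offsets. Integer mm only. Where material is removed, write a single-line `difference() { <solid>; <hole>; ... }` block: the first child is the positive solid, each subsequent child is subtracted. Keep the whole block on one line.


difference() { translate([120, 120, 0]) cylinder(h = 1357, r = 120); translate([120, 120, 0]) cylinder(h = 1357, r = 107); }


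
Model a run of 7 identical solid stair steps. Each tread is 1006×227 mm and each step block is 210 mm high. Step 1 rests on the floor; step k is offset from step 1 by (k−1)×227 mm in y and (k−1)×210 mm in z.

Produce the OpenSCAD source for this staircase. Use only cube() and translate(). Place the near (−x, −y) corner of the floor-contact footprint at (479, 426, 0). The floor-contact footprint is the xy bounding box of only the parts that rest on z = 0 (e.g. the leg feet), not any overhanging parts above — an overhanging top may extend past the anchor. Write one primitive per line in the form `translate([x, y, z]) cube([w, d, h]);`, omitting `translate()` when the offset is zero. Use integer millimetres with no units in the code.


translate([479, 426, 0]) cube([1006, 227, 210]);
translate([479, 653, 210]) cube([1006, 227, 210]);
translate([479, 880, 420]) cube([1006, 227, 210]);
translate([479, 1107, 630]) cube([1006, 227, 210]);
translate([479, 1334, 840]) cube([1006, 227, 210]);
translate([479, 1561, 1050]) cube([1006, 227, 210]);
translate([479, 1788, 1260]) cube([1006, 227, 210]);


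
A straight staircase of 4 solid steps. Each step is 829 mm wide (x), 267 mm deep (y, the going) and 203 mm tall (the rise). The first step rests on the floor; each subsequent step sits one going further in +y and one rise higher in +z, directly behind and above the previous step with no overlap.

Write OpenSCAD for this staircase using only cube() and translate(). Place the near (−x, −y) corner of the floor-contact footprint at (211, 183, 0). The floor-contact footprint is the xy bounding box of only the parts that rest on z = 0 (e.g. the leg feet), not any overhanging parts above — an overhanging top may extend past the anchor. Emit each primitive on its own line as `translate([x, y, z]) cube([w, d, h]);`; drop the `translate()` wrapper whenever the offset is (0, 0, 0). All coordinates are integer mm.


translate([211, 183, 0]) cube([829, 267, 203]);
translate([211, 450, 203]) cube([829, 267, 203]);
translate([211, 717, 406]) cube([829, 267, 203]);
translate([211, 984, 609]) cube([829, 267, 203]);


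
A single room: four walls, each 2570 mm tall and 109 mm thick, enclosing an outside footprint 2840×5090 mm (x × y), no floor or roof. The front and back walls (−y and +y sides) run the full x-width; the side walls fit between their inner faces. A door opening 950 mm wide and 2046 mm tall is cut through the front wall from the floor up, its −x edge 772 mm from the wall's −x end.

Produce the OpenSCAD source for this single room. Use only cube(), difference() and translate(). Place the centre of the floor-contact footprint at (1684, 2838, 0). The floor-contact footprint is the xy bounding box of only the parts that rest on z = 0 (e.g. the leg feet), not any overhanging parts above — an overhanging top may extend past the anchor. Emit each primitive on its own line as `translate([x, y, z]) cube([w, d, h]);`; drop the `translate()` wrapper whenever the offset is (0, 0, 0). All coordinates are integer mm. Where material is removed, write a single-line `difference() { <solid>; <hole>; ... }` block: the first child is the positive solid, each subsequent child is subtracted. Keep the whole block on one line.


difference() { translate([264, 293, 0]) cube([2840, 109, 2570]); translate([1036, 293, 0]) cube([950, 109, 2046]); }
translate([264, 5274, 0]) cube([2840, 109, 2570]);
translate([264, 402, 0]) cube([109, 4872, 2570]);
translate([2995, 402, 0]) cube([109, 4872, 2570]);


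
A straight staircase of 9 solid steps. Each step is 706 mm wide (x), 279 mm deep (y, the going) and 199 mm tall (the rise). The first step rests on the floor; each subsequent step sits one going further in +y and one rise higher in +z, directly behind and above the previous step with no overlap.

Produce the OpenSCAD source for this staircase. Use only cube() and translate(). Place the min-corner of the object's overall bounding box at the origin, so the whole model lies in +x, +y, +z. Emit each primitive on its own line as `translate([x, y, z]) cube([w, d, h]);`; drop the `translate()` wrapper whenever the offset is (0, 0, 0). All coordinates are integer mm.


cube([706, 279, 199]);
translate([0, 279, 199]) cube([706, 279, 199]);
translate([0, 558, 398]) cube([706, 279, 199]);
translate([0, 837, 597]) cube([706, 279, 199]);
translate([0, 1116, 796]) cube([706, 279, 199]);
translate([0, 1395, 995]) cube([706, 279, 199]);
translate([0, 1674, 1194]) cube([706, 279, 199]);
translate([0, 1953, 1393]) cube([706, 279, 199]);
translate([0, 2232, 1592]) cube([706, 279, 199]);


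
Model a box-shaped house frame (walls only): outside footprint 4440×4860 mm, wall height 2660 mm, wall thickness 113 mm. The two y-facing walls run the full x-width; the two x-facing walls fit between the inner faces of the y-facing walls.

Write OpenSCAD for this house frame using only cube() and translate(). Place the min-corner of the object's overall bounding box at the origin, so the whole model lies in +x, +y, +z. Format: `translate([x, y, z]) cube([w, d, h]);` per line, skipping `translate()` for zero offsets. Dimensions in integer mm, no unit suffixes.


cube([4440, 113, 2660]);
translate([0, 4747, 0]) cube([4440, 113, 2660]);
translate([0, 113, 0]) cube([113, 4634, 2660]);
translate([4327, 113, 0]) cube([113, 4634, 2660]);


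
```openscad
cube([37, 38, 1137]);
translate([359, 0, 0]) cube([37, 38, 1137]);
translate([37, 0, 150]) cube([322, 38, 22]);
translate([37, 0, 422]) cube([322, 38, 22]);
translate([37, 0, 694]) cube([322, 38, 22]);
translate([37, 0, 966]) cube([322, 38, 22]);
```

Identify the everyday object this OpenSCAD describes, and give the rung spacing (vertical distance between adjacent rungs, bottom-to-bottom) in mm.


A ladder. The rung spacing is 272 mm.

Two tall 37×38 posts with 4 short bars between them — a ladder. Adjacent rungs sit at z = 150 and z = 422, so the spacing is 422 − 150 = 272 mm.


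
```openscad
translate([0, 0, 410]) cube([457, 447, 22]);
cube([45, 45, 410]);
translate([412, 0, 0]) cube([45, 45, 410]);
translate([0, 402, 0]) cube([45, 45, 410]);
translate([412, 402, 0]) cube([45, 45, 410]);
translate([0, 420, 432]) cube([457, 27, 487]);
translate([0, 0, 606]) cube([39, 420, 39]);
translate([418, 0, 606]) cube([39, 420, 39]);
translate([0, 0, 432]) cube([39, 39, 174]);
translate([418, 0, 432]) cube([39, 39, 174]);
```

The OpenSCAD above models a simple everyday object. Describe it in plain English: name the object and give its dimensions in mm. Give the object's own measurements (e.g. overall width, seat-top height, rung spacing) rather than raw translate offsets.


A chair. The seat is a 457×447×22 mm slab with its top at z = 432 mm, on four 45×45 mm corner legs (flush with the seat edges, standing on z = 0). A flat backrest 27 mm thick, 487 mm tall, spans the full seat width and rises from the seat top along its +y edge, rear face flush with the rear of the seat. Two armrests of 39×39 mm section run along each side from the seat's front edge to the front of the backrest, top faces 213 mm above the seat top and outer faces flush with the seat's x-edges; a 39×39 mm post under the front of each armrest stands on the seat at the front corner.


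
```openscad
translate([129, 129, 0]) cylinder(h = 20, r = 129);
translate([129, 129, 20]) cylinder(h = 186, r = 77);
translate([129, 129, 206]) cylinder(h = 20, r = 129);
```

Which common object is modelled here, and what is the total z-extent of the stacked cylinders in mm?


A spool. The overall height is 226 mm.

Three coaxial cylinders, large–small–large — a spool. Two 20 mm flanges and a 186 mm core give 20 + 186 + 20 = 226 mm.


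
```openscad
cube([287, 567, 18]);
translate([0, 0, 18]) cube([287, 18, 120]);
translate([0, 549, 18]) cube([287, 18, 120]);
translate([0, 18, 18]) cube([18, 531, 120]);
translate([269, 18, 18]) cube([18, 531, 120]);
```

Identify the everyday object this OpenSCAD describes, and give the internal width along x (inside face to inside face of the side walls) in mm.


An open box. The internal width is 251 mm.

A 287×567 base slab with four walls standing on it — an open box. The base is 287 mm wide and the walls are 18 mm thick, so the internal width is 287 − 2 × 18 = 251 mm.


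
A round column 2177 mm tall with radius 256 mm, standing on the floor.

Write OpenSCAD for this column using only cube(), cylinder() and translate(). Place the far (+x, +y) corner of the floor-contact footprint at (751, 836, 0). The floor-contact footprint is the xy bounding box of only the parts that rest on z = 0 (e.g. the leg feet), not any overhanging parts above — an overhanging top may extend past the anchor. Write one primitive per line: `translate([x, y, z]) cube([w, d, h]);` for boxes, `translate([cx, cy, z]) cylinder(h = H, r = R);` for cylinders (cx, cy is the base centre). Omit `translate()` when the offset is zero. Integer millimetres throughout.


translate([495, 580, 0]) cylinder(h = 2177, r = 256);


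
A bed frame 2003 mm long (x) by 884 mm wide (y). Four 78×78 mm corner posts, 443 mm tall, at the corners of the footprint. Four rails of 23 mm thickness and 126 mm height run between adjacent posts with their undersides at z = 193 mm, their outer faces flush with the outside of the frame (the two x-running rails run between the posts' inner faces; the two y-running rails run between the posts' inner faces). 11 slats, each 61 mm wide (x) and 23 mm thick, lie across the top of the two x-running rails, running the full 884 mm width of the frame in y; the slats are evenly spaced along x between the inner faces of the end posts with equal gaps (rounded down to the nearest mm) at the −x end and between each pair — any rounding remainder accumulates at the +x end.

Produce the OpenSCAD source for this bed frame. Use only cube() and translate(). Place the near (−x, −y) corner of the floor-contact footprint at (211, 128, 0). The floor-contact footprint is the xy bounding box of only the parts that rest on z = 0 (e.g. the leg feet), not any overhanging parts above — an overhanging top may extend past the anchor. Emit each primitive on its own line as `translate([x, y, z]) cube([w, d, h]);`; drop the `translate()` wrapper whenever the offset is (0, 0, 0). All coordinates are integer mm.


translate([211, 128, 0]) cube([78, 78, 443]);
translate([211, 934, 0]) cube([78, 78, 443]);
translate([2136, 128, 0]) cube([78, 78, 443]);
translate([2136, 934, 0]) cube([78, 78, 443]);
translate([289, 128, 193]) cube([1847, 23, 126]);
translate([289, 989, 193]) cube([1847, 23, 126]);
translate([211, 206, 193]) cube([23, 728, 126]);
translate([2191, 206, 193]) cube([23, 728, 126]);
translate([387, 128, 319]) cube([61, 884, 23]);
translate([546, 128, 319]) cube([61, 884, 23]);
translate([705, 128, 319]) cube([61, 884, 23]);
translate([864, 128, 319]) cube([61, 884, 23]);
translate([1023, 128, 319]) cube([61, 884, 23]);
translate([1182, 128, 319]) cube([61, 884, 23]);
translate([1341, 128, 319]) cube([61, 884, 23]);
translate([1500, 128, 319]) cube([61, 884, 23]);
translate([1659, 128, 319]) cube([61, 884, 23]);
translate([1818, 128, 319]) cube([61, 884, 23]);
translate([1977, 128, 319]) cube([61, 884, 23]);


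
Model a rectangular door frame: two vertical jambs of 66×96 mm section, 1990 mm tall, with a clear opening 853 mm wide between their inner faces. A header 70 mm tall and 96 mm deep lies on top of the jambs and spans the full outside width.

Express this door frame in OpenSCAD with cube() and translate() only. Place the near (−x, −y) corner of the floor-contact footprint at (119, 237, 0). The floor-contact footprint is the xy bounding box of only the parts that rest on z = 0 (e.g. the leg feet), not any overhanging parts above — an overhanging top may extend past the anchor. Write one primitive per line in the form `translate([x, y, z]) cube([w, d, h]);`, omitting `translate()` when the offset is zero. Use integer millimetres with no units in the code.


translate([119, 237, 0]) cube([66, 96, 1990]);
translate([1038, 237, 0]) cube([66, 96, 1990]);
translate([119, 237, 1990]) cube([985, 96, 70]);


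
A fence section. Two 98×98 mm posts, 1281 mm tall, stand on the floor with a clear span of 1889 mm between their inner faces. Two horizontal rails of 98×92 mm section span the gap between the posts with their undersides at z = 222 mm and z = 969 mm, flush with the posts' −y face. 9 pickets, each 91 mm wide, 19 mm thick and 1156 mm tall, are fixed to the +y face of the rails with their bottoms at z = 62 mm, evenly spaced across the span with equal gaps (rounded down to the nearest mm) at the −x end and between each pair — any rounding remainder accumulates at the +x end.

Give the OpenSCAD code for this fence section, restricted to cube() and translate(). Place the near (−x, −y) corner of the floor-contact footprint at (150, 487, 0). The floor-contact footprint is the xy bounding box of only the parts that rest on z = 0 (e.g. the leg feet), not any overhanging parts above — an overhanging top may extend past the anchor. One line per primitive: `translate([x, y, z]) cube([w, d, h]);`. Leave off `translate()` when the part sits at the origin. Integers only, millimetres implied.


translate([150, 487, 0]) cube([98, 98, 1281]);
translate([2137, 487, 0]) cube([98, 98, 1281]);
translate([248, 487, 222]) cube([1889, 98, 92]);
translate([248, 487, 969]) cube([1889, 98, 92]);
translate([355, 585, 62]) cube([91, 19, 1156]);
translate([553, 585, 62]) cube([91, 19, 1156]);
translate([751, 585, 62]) cube([91, 19, 1156]);
translate([949, 585, 62]) cube([91, 19, 1156]);
translate([1147, 585, 62]) cube([91, 19, 1156]);
translate([1345, 585, 62]) cube([91, 19, 1156]);
translate([1543, 585, 62]) cube([91, 19, 1156]);
translate([1741, 585, 62]) cube([91, 19, 1156]);
translate([1939, 585, 62]) cube([91, 19, 1156]);


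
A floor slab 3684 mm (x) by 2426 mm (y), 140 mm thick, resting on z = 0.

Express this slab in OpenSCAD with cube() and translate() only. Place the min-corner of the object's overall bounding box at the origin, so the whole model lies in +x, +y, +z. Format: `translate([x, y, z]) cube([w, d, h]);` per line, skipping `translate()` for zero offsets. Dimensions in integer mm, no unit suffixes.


cube([3684, 2426, 140]);


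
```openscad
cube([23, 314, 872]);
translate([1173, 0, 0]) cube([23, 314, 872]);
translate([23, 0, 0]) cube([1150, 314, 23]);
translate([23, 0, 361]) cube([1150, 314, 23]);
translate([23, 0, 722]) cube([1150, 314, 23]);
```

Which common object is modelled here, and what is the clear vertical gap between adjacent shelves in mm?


A bookshelf. The clear shelf gap is 338 mm.

Two tall side panels with 3 horizontal boards between them — a bookshelf. The first two shelf undersides are at z = 0 and z = 361; with shelf thickness 23, the clear gap is 361 − 0 − 23 = 338 mm.


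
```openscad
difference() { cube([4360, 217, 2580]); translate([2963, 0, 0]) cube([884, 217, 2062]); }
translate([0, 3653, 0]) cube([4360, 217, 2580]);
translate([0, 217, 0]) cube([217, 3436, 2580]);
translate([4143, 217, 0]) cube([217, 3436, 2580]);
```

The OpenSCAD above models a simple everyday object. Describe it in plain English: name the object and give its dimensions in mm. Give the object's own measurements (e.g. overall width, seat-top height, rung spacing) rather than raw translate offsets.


A single room: four walls, each 2580 mm tall and 217 mm thick, enclosing an outside footprint 4360×3870 mm (x × y), no floor or roof. The front and back walls (−y and +y sides) run the full x-width; the side walls fit between their inner faces. A door opening 884 mm wide and 2062 mm tall is cut through the front wall from the floor up, its −x edge 2963 mm from the wall's −x end.


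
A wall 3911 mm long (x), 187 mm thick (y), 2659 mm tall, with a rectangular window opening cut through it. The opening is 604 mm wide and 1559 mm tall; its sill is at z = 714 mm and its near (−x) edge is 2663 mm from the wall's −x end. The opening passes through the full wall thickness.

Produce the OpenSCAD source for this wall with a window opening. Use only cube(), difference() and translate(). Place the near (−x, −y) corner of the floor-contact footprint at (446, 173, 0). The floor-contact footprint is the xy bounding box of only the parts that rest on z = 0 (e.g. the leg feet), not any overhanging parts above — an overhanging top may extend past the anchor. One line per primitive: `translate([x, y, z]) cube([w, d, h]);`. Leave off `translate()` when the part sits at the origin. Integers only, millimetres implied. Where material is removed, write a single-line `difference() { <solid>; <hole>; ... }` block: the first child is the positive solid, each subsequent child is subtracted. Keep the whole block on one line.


difference() { translate([446, 173, 0]) cube([3911, 187, 2659]); translate([3109, 173, 714]) cube([604, 187, 1559]); }


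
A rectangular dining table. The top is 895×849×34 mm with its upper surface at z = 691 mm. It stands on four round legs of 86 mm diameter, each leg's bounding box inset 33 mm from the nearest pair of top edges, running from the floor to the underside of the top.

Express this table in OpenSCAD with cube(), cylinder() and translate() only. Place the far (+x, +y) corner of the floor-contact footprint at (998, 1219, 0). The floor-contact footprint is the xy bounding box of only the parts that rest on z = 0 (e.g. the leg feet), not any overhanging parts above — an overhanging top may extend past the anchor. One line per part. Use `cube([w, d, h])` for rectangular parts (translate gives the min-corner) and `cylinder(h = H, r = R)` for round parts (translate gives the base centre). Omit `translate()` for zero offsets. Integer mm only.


translate([136, 403, 657]) cube([895, 849, 34]);
translate([212, 479, 0]) cylinder(h = 657, r = 43);
translate([955, 479, 0]) cylinder(h = 657, r = 43);
translate([212, 1176, 0]) cylinder(h = 657, r = 43);
translate([955, 1176, 0]) cylinder(h = 657, r = 43);


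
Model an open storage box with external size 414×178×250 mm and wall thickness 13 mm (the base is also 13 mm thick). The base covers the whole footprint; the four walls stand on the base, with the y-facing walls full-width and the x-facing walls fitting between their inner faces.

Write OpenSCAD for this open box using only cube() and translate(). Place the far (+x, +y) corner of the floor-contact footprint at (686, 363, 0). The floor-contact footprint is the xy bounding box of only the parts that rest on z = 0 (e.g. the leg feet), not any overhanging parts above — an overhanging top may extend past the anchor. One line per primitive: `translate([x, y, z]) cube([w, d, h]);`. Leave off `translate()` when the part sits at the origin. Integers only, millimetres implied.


translate([272, 185, 0]) cube([414, 178, 13]);
translate([272, 185, 13]) cube([414, 13, 237]);
translate([272, 350, 13]) cube([414, 13, 237]);
translate([272, 198, 13]) cube([13, 152, 237]);
translate([673, 198, 13]) cube([13, 152, 237]);


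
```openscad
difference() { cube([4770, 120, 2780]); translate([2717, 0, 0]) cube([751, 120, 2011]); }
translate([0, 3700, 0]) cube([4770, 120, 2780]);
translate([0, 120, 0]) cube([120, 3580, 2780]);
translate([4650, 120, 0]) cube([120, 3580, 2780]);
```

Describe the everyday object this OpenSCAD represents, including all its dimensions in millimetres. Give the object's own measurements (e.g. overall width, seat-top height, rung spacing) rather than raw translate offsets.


A single room: four walls, each 2780 mm tall and 120 mm thick, enclosing an outside footprint 4770×3820 mm (x × y), no floor or roof. The front and back walls (−y and +y sides) run the full x-width; the side walls fit between their inner faces. A door opening 751 mm wide and 2011 mm tall is cut through the front wall from the floor up, its −x edge 2717 mm from the wall's −x end.


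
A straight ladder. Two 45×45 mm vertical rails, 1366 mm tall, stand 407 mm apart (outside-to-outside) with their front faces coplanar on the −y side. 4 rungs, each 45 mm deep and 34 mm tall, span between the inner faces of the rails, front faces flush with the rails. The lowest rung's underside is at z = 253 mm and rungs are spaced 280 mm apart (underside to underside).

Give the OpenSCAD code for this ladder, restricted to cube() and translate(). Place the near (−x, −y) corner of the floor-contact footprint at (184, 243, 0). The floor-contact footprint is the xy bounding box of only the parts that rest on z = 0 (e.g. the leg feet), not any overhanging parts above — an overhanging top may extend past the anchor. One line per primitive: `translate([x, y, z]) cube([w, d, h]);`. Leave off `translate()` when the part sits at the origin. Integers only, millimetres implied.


translate([184, 243, 0]) cube([45, 45, 1366]);
translate([546, 243, 0]) cube([45, 45, 1366]);
translate([229, 243, 253]) cube([317, 45, 34]);
translate([229, 243, 533]) cube([317, 45, 34]);
translate([229, 243, 813]) cube([317, 45, 34]);
translate([229, 243, 1093]) cube([317, 45, 34]);


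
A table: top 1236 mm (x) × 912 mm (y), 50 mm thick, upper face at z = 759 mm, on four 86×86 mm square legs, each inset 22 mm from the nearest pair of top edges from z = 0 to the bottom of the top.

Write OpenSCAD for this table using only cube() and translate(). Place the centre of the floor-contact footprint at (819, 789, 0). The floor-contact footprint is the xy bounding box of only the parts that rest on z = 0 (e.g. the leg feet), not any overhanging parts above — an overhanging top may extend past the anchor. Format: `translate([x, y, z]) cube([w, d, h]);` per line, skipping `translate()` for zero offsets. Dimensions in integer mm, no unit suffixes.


translate([201, 333, 709]) cube([1236, 912, 50]);
translate([223, 355, 0]) cube([86, 86, 709]);
translate([1329, 355, 0]) cube([86, 86, 709]);
translate([223, 1137, 0]) cube([86, 86, 709]);
translate([1329, 1137, 0]) cube([86, 86, 709]);


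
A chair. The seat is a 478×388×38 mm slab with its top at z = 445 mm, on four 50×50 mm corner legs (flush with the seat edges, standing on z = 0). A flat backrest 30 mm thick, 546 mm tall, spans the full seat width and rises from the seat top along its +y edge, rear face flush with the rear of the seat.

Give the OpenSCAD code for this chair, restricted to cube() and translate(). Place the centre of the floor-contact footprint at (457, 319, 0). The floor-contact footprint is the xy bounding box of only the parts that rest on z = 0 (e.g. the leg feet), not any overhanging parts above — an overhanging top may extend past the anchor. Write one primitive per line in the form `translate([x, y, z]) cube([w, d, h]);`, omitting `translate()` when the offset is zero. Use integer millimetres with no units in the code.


// leg_h = 445 - 38 = 407
translate([218, 125, 407]) cube([478, 388, 38]);
translate([218, 125, 0]) cube([50, 50, 407]);
translate([646, 125, 0]) cube([50, 50, 407]);
translate([218, 463, 0]) cube([50, 50, 407]);
translate([646, 463, 0]) cube([50, 50, 407]);
translate([218, 483, 445]) cube([478, 30, 546]);


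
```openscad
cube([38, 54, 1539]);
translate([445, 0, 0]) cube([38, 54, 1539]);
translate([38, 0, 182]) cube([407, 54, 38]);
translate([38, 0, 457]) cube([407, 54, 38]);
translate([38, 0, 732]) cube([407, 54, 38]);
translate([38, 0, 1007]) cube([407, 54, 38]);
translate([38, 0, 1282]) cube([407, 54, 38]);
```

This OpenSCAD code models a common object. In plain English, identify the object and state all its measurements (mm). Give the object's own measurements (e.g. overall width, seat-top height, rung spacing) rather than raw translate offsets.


A straight ladder. Two 38×54 mm vertical rails, 1539 mm tall, stand 483 mm apart (outside-to-outside) with their front faces coplanar on the −y side. 5 rungs, each 54 mm deep and 38 mm tall, span between the inner faces of the rails, front faces flush with the rails. The lowest rung's underside is at z = 182 mm and rungs are spaced 275 mm apart (underside to underside).


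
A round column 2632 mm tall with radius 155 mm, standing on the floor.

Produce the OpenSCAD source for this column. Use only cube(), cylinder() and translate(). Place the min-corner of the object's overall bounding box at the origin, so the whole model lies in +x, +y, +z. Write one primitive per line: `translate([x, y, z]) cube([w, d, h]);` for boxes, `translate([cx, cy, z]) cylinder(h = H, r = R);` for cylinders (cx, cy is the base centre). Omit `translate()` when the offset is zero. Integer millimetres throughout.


translate([155, 155, 0]) cylinder(h = 2632, r = 155);


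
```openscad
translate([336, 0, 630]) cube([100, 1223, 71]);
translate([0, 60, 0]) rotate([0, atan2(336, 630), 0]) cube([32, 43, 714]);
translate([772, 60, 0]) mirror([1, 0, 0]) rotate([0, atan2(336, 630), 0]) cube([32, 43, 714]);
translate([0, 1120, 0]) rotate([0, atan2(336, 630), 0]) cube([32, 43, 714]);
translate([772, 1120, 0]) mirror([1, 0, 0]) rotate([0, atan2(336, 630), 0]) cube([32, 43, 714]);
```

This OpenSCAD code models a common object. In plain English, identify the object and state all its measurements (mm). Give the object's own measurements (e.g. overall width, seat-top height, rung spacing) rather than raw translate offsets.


A sawhorse. A 100×1223×71 mm beam (x, y, z) sits on two A-frame leg pairs. Each pair is two raked legs of 32×43 mm section (43 mm along y) splaying symmetrically in x. Each leg rises 630 mm vertically over 336 mm of horizontal reach and is 714 mm long along its own axis. Every leg's outer bottom edge rests on the floor and its outer top edge meets a bottom edge of the beam — the left legs (tilting toward +x) meet the beam's −x bottom edge, the right legs (their mirror images, tilting toward −x) meet its +x bottom edge — so the leg tops tuck under the beam, the beam's underside is 630 mm above the floor, and the feet are 772 mm apart outside-to-outside with the beam centred between them. The two leg pairs are set in 60 mm from either end of the beam.


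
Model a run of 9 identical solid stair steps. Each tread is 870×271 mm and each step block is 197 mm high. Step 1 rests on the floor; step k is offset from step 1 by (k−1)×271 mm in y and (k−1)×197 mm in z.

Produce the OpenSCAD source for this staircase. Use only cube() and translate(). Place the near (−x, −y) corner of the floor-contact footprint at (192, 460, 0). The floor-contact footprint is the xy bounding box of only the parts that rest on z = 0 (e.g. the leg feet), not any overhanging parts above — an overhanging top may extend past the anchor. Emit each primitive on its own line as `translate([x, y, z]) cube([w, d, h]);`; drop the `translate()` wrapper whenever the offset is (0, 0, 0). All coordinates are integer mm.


translate([192, 460, 0]) cube([870, 271, 197]);
translate([192, 731, 197]) cube([870, 271, 197]);
translate([192, 1002, 394]) cube([870, 271, 197]);
translate([192, 1273, 591]) cube([870, 271, 197]);
translate([192, 1544, 788]) cube([870, 271, 197]);
translate([192, 1815, 985]) cube([870, 271, 197]);
translate([192, 2086, 1182]) cube([870, 271, 197]);
translate([192, 2357, 1379]) cube([870, 271, 197]);
translate([192, 2628, 1576]) cube([870, 271, 197]);


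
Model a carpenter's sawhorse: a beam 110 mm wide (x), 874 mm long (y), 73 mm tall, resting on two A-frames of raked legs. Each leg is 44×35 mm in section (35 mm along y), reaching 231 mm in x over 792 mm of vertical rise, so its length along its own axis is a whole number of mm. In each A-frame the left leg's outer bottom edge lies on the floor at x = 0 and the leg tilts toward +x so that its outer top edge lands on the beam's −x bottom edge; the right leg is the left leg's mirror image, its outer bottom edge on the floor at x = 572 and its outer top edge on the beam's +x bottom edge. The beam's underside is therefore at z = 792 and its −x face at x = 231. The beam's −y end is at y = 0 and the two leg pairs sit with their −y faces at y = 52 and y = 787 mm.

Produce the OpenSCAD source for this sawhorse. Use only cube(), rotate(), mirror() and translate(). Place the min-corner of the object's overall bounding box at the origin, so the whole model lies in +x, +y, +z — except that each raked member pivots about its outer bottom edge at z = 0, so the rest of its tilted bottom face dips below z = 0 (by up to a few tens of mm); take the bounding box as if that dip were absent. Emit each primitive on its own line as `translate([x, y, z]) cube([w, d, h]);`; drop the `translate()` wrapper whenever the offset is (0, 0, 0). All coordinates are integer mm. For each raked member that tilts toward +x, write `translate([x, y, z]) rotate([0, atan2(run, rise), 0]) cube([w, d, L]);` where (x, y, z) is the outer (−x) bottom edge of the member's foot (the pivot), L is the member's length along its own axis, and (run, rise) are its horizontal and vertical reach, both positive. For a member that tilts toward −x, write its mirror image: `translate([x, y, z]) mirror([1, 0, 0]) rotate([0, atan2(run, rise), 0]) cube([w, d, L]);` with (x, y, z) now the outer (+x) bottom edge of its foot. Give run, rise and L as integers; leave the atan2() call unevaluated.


translate([231, 0, 792]) cube([110, 874, 73]);
translate([0, 52, 0]) rotate([0, atan2(231, 792), 0]) cube([44, 35, 825]);
translate([572, 52, 0]) mirror([1, 0, 0]) rotate([0, atan2(231, 792), 0]) cube([44, 35, 825]);
translate([0, 787, 0]) rotate([0, atan2(231, 792), 0]) cube([44, 35, 825]);
translate([572, 787, 0]) mirror([1, 0, 0]) rotate([0, atan2(231, 792), 0]) cube([44, 35, 825]);


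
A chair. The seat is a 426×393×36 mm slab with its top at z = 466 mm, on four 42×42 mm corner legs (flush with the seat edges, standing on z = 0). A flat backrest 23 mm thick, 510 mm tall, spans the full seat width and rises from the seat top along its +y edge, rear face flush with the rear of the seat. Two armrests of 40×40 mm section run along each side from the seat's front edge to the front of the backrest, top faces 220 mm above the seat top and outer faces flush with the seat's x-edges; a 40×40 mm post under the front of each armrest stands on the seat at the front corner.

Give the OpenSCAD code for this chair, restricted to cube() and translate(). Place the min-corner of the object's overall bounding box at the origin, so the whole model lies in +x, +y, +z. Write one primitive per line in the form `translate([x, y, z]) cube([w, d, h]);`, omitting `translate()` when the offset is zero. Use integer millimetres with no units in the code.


translate([0, 0, 430]) cube([426, 393, 36]);
cube([42, 42, 430]);
translate([384, 0, 0]) cube([42, 42, 430]);
translate([0, 351, 0]) cube([42, 42, 430]);
translate([384, 351, 0]) cube([42, 42, 430]);
translate([0, 370, 466]) cube([426, 23, 510]);
translate([0, 0, 646]) cube([40, 370, 40]);
translate([386, 0, 646]) cube([40, 370, 40]);
translate([0, 0, 466]) cube([40, 40, 180]);
translate([386, 0, 466]) cube([40, 40, 180]);


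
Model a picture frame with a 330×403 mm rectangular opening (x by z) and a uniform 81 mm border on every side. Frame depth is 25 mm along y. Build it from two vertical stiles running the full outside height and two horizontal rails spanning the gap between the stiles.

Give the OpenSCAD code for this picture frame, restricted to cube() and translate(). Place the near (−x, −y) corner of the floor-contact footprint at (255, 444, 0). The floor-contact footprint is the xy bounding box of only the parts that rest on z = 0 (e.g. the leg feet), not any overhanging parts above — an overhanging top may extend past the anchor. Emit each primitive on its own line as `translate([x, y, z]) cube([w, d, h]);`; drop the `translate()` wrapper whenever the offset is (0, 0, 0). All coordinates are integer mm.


translate([255, 444, 0]) cube([81, 25, 565]);
translate([666, 444, 0]) cube([81, 25, 565]);
translate([336, 444, 0]) cube([330, 25, 81]);
translate([336, 444, 484]) cube([330, 25, 81]);


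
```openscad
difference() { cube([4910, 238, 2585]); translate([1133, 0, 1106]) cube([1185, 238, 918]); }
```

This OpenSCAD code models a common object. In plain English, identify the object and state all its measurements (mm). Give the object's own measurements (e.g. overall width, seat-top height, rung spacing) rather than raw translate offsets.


A wall 4910 mm long (x), 238 mm thick (y), 2585 mm tall, with a rectangular window opening cut through it. The opening is 1185 mm wide and 918 mm tall; its sill is at z = 1106 mm and its near (−x) edge is 1133 mm from the wall's −x end. The opening passes through the full wall thickness.


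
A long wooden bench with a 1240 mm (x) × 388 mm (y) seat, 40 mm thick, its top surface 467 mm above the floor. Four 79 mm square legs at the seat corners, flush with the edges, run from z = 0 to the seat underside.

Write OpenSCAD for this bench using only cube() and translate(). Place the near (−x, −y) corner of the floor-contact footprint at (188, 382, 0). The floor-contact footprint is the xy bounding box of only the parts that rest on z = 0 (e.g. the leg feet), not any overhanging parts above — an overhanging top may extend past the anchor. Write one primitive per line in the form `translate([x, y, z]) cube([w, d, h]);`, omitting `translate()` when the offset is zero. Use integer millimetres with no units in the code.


translate([188, 382, 427]) cube([1240, 388, 40]);
translate([188, 382, 0]) cube([79, 79, 427]);
translate([188, 691, 0]) cube([79, 79, 427]);
translate([1349, 382, 0]) cube([79, 79, 427]);
translate([1349, 691, 0]) cube([79, 79, 427]);


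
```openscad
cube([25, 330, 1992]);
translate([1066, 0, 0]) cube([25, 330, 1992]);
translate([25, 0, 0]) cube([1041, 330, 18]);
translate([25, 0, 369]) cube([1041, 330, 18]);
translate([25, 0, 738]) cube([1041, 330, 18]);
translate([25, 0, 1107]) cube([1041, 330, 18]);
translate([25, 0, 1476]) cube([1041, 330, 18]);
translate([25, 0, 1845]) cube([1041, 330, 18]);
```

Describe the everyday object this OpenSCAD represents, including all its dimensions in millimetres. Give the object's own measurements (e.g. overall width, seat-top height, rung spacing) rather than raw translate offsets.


An open bookshelf. Two side panels, each 25 mm thick, 330 mm deep and 1992 mm tall, stand 1091 mm apart (outside-to-outside). Between them sit 6 shelves, each 18 mm thick and 330 mm deep, spanning the full gap between the sides. The bottom shelf rests on the floor (its underside at z = 0) and the clear gap between one shelf's top and the next shelf's underside is 351 mm.


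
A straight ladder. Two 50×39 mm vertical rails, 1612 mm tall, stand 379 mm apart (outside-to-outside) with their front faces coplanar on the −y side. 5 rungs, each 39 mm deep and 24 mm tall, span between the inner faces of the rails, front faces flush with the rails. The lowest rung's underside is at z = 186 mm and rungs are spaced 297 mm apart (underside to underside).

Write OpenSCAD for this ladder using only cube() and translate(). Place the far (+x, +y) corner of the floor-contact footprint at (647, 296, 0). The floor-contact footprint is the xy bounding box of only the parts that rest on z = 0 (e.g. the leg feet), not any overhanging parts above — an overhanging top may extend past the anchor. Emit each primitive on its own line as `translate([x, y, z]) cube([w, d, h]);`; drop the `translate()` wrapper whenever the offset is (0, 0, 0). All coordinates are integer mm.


translate([268, 257, 0]) cube([50, 39, 1612]);
translate([597, 257, 0]) cube([50, 39, 1612]);
translate([318, 257, 186]) cube([279, 39, 24]);
translate([318, 257, 483]) cube([279, 39, 24]);
translate([318, 257, 780]) cube([279, 39, 24]);
translate([318, 257, 1077]) cube([279, 39, 24]);
translate([318, 257, 1374]) cube([279, 39, 24]);


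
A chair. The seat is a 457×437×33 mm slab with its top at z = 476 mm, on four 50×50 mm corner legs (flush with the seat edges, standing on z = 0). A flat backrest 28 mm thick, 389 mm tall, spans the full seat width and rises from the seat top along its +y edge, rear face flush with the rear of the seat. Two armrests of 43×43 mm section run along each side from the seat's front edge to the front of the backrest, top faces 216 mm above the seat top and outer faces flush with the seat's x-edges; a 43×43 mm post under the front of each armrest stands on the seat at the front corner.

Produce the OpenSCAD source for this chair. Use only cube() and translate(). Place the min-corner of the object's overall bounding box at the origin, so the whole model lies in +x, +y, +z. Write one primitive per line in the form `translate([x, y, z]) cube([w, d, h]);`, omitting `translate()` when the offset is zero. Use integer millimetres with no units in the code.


// leg_h = 476 - 33 = 443
// arm post h = 216 - 43 = 173
translate([0, 0, 443]) cube([457, 437, 33]);
cube([50, 50, 443]);
translate([407, 0, 0]) cube([50, 50, 443]);
translate([0, 387, 0]) cube([50, 50, 443]);
translate([407, 387, 0]) cube([50, 50, 443]);
translate([0, 409, 476]) cube([457, 28, 389]);
translate([0, 0, 649]) cube([43, 409, 43]);
translate([414, 0, 649]) cube([43, 409, 43]);
translate([0, 0, 476]) cube([43, 43, 173]);
translate([414, 0, 476]) cube([43, 43, 173]);


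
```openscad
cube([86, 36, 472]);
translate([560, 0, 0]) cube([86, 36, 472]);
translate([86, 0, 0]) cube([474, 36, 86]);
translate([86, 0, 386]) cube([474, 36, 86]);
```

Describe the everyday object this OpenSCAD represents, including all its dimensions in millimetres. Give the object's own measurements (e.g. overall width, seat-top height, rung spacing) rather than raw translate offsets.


A rectangular picture frame lying in the x–z plane (depth along y). The opening is 474 mm wide (x) by 300 mm tall (z), surrounded by a border 86 mm wide on all four sides. The frame is 36 mm deep and is made of two full-height vertical stiles with two horizontal rails fitted between them.


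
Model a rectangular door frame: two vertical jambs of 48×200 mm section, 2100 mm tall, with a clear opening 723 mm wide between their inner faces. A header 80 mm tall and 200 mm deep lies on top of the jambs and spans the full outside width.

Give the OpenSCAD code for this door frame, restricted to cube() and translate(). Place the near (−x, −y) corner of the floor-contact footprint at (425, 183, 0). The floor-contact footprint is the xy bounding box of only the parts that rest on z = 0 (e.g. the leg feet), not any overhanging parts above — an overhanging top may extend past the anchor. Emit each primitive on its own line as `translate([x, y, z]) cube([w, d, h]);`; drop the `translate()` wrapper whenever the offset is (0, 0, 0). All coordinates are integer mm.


translate([425, 183, 0]) cube([48, 200, 2100]);
translate([1196, 183, 0]) cube([48, 200, 2100]);
translate([425, 183, 2100]) cube([819, 200, 80]);


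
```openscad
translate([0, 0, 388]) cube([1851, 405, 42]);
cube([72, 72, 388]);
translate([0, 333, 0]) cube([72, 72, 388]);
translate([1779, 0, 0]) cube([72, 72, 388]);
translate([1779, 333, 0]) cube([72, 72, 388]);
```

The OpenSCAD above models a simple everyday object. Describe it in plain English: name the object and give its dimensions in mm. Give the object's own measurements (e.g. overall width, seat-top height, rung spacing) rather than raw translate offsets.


A bench: a 1851×405 mm seat slab, 42 mm thick, top at z = 430 mm, on four 72×72 mm square legs flush with the seat corners and standing on z = 0.
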